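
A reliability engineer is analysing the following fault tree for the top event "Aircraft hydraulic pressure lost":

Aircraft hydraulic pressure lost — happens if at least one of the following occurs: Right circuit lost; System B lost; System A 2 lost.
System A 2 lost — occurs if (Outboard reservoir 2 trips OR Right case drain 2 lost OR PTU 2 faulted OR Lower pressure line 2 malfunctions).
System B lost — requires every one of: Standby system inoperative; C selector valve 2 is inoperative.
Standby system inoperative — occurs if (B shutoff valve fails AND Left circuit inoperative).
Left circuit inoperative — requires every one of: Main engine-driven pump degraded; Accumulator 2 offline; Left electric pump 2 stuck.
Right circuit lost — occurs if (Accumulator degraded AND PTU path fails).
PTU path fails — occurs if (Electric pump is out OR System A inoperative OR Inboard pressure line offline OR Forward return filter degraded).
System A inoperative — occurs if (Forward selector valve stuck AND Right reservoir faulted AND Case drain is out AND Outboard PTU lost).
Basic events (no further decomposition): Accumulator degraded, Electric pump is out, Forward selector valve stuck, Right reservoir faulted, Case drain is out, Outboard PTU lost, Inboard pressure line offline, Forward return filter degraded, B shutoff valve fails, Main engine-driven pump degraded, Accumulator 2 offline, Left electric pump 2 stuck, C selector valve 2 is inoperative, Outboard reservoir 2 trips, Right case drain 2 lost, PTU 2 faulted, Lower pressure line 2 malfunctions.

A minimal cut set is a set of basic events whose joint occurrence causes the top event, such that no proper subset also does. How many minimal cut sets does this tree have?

System A inoperative [AND]: one cut set from each child combined → 1 × 1 × 1 × 1 = 1 cut set(s).
PTU path fails [OR]: union of children's cut sets → 4 cut set(s).
Right circuit lost [AND]: one cut set from each child combined → 1 × 4 = 4 cut set(s).
Left circuit inoperative [AND]: one cut set from each child combined → 1 × 1 × 1 = 1 cut set(s).
Standby system inoperative [AND]: one cut set from each child combined → 1 × 1 = 1 cut set(s).
System B lost [AND]: one cut set from each child combined → 1 × 1 = 1 cut set(s).
System A 2 lost [OR]: union of children's cut sets → 4 cut set(s).
Aircraft hydraulic pressure lost [OR]: union of children's cut sets → 9 cut set(s).
Minimal cut sets: {Accumulator degraded, Electric pump is out}; {Accumulator degraded, Case drain is out, Forward selector valve stuck, Outboard PTU lost, Right reservoir faulted}; {Accumulator degraded, Inboard pressure line offline}; {Accumulator degraded, Forward return filter degraded}; {Accumulator 2 offline, B shutoff valve fails, C selector valve 2 is inoperative, Left electric pump 2 stuck, Main engine-driven pump degraded}; {Outboard reservoir 2 trips}; {Right case drain 2 lost}; {PTU 2 faulted}; {Lower pressure line 2 malfunctions}.

9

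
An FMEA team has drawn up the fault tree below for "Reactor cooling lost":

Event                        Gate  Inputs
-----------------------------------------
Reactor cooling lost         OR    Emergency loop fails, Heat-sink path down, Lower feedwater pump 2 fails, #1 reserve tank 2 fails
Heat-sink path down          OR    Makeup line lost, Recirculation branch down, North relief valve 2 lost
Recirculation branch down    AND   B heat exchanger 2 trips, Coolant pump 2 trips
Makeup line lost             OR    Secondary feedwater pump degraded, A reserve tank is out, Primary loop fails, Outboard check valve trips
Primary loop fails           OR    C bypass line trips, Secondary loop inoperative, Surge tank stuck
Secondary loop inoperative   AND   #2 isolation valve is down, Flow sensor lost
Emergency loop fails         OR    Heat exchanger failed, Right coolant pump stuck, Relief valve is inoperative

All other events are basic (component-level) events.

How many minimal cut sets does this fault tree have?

13

Emergency loop fails [OR]: union of children's cut sets → 3 cut set(s).
Secondary loop inoperative [AND]: one cut set from each child combined → 1 × 1 = 1 cut set(s).
Primary loop fails [OR]: union of children's cut sets → 3 cut set(s).
Makeup line lost [OR]: union of children's cut sets → 6 cut set(s).
Recirculation branch down [AND]: one cut set from each child combined → 1 × 1 = 1 cut set(s).
Heat-sink path down [OR]: union of children's cut sets → 8 cut set(s).
Reactor cooling lost [OR]: union of children's cut sets → 13 cut set(s).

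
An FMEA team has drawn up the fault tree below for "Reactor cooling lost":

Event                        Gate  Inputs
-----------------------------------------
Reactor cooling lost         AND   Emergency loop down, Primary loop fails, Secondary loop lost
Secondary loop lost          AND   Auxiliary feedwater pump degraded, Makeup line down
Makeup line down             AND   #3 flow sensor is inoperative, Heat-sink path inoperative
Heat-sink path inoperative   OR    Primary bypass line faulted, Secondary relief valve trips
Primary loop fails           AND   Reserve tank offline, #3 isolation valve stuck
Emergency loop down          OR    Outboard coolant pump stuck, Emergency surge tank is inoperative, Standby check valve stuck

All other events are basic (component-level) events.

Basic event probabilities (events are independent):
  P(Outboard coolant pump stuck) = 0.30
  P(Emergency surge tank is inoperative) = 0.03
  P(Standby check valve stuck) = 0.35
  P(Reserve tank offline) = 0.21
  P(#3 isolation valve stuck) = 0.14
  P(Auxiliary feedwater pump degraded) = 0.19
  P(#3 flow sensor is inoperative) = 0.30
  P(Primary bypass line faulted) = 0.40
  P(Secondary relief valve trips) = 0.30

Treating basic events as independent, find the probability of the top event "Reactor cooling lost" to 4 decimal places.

0.0005

P(Emergency loop down) [OR] = 1 − (1−0.30) × (1−0.03) × (1−0.35) = 0.558650
P(Primary loop fails) [AND] = 0.21 × 0.14 = 0.029400
P(Heat-sink path inoperative) [OR] = 1 − (1−0.40) × (1−0.30) = 0.580000
P(Makeup line down) [AND] = 0.30 × 0.580000 = 0.174000
P(Secondary loop lost) [AND] = 0.19 × 0.174000 = 0.033060
P(Reactor cooling lost) [AND] = 0.558650 × 0.029400 × 0.033060 = 0.000543
Rounded to 4 decimal places: P(Reactor cooling lost) ≈ 0.0005.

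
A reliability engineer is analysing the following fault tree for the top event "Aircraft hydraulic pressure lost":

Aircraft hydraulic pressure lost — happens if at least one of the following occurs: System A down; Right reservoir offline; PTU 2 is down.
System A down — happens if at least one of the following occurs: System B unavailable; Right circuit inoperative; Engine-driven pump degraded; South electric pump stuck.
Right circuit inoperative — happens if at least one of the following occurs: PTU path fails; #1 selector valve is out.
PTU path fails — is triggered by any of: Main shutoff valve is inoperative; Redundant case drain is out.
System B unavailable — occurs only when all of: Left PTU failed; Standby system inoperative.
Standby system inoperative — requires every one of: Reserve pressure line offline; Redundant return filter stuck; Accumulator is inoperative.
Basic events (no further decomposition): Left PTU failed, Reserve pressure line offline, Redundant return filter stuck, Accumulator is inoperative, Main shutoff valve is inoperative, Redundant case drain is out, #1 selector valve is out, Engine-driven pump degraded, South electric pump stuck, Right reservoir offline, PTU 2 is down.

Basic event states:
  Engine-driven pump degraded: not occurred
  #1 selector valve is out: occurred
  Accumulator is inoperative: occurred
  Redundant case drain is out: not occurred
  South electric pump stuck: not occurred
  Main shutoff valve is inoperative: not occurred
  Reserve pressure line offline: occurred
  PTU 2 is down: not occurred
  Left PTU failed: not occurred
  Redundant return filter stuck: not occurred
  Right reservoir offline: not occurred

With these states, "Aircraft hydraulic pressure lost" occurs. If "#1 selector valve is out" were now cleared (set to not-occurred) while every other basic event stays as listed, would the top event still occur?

No

Counterfactual: set "#1 selector valve is out" to not occurred.
Standby system inoperative [AND]: Reserve pressure line offline=occurs, Redundant return filter stuck=not, Accumulator is inoperative=occurs → not all inputs occur → does not occur.
System B unavailable [AND]: Left PTU failed=not, Standby system inoperative=not → not all inputs occur → does not occur.
PTU path fails [OR]: Main shutoff valve is inoperative=not, Redundant case drain is out=not → no input occurs → does not occur.
Right circuit inoperative [OR]: PTU path fails=not, #1 selector valve is out=not → no input occurs → does not occur.
System A down [OR]: System B unavailable=not, Right circuit inoperative=not, Engine-driven pump degraded=not, South electric pump stuck=not → no input occurs → does not occur.
Aircraft hydraulic pressure lost [OR]: System A down=not, Right reservoir offline=not, PTU 2 is down=not → no input occurs → does not occur.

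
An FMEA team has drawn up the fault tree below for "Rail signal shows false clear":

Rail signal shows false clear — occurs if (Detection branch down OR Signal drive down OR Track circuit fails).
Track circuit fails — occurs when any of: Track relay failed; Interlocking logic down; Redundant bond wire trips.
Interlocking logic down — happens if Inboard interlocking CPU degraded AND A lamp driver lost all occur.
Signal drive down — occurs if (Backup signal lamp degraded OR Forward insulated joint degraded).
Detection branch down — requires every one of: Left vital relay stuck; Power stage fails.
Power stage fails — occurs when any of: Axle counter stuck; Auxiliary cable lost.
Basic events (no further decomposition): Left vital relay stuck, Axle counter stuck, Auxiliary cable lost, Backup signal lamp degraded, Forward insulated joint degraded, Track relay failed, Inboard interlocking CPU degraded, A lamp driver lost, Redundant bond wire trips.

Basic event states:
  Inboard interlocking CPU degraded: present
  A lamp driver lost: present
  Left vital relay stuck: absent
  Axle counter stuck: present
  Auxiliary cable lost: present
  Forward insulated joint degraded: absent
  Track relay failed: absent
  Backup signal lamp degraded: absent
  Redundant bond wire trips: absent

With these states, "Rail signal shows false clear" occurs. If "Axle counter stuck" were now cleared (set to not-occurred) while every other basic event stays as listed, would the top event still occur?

Yes

Counterfactual: set "Axle counter stuck" to not occurred.
Power stage fails [OR]: Axle counter stuck=not, Auxiliary cable lost=occurs → at least one input occurs → occurs.
Detection branch down [AND]: Left vital relay stuck=not, Power stage fails=occurs → not all inputs occur → does not occur.
Signal drive down [OR]: Backup signal lamp degraded=not, Forward insulated joint degraded=not → no input occurs → does not occur.
Interlocking logic down [AND]: Inboard interlocking CPU degraded=occurs, A lamp driver lost=occurs → all inputs occur → occurs.
Track circuit fails [OR]: Track relay failed=not, Interlocking logic down=occurs, Redundant bond wire trips=not → at least one input occurs → occurs.
Rail signal shows false clear [OR]: Detection branch down=not, Signal drive down=not, Track circuit fails=occurs → at least one input occurs → occurs.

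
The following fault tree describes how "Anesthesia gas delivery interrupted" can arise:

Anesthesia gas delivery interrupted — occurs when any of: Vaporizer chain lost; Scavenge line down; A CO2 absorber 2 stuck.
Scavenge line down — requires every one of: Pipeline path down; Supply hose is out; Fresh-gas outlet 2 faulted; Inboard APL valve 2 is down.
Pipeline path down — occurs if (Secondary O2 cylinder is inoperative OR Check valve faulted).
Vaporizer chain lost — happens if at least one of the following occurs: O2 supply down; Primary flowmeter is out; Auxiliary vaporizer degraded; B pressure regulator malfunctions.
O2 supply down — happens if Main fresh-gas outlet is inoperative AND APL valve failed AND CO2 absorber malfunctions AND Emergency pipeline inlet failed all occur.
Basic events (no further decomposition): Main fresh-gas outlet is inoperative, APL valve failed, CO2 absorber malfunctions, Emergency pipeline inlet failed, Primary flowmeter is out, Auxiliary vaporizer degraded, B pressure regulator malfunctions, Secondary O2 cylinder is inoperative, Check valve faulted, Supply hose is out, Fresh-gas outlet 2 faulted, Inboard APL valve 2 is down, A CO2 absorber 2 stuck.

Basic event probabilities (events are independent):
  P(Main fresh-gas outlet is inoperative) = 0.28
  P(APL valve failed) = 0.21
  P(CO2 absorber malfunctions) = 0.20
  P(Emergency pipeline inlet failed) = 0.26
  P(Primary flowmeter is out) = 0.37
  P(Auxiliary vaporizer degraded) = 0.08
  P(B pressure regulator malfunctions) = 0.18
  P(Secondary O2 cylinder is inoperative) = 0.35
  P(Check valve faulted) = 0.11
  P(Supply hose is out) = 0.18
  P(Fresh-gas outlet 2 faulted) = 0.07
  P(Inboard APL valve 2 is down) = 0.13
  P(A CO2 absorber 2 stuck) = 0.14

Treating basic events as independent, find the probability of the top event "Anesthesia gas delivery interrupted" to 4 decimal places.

0.5928

P(O2 supply down) [AND] = 0.28 × 0.21 × 0.20 × 0.26 = 0.003058
P(Vaporizer chain lost) [OR] = 1 − (1−0.003058) × (1−0.37) × (1−0.08) × (1−0.18) = 0.526181
P(Pipeline path down) [OR] = 1 − (1−0.35) × (1−0.11) = 0.421500
P(Scavenge line down) [AND] = 0.421500 × 0.18 × 0.07 × 0.13 = 0.000690
P(Anesthesia gas delivery interrupted) [OR] = 1 − (1−0.526181) × (1−0.000690) × (1−0.14) = 0.592797
Rounded to 4 decimal places: P(Anesthesia gas delivery interrupted) ≈ 0.5928.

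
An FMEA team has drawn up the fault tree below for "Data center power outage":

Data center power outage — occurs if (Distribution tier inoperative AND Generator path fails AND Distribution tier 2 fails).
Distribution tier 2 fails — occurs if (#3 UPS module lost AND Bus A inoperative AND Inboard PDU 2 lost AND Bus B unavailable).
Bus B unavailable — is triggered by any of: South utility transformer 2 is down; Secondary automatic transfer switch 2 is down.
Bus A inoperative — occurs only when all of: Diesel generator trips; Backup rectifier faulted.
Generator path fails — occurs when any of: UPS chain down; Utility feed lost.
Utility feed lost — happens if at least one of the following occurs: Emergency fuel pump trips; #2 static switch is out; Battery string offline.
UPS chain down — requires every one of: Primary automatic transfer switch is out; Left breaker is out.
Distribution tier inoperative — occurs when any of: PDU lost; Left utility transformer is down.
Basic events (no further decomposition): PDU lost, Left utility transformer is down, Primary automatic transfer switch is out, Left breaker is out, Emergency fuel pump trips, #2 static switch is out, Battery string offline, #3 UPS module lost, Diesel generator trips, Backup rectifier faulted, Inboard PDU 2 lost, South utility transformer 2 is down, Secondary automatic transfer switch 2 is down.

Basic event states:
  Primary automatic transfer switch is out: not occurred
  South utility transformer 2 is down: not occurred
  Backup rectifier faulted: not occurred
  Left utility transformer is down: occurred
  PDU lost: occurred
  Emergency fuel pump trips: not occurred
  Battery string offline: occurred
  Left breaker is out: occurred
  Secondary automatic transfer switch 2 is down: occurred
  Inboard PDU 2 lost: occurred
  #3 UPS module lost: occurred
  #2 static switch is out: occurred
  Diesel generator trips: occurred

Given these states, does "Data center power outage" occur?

Distribution tier inoperative [OR]: PDU lost=occurs, Left utility transformer is down=occurs → at least one input occurs → occurs.
UPS chain down [AND]: Primary automatic transfer switch is out=not, Left breaker is out=occurs → not all inputs occur → does not occur.
Utility feed lost [OR]: Emergency fuel pump trips=not, #2 static switch is out=occurs, Battery string offline=occurs → at least one input occurs → occurs.
Generator path fails [OR]: UPS chain down=not, Utility feed lost=occurs → at least one input occurs → occurs.
Bus A inoperative [AND]: Diesel generator trips=occurs, Backup rectifier faulted=not → not all inputs occur → does not occur.
Bus B unavailable [OR]: South utility transformer 2 is down=not, Secondary automatic transfer switch 2 is down=occurs → at least one input occurs → occurs.
Distribution tier 2 fails [AND]: #3 UPS module lost=occurs, Bus A inoperative=not, Inboard PDU 2 lost=occurs, Bus B unavailable=occurs → not all inputs occur → does not occur.
Data center power outage [AND]: Distribution tier inoperative=occurs, Generator path fails=occurs, Distribution tier 2 fails=not → not all inputs occur → does not occur.

No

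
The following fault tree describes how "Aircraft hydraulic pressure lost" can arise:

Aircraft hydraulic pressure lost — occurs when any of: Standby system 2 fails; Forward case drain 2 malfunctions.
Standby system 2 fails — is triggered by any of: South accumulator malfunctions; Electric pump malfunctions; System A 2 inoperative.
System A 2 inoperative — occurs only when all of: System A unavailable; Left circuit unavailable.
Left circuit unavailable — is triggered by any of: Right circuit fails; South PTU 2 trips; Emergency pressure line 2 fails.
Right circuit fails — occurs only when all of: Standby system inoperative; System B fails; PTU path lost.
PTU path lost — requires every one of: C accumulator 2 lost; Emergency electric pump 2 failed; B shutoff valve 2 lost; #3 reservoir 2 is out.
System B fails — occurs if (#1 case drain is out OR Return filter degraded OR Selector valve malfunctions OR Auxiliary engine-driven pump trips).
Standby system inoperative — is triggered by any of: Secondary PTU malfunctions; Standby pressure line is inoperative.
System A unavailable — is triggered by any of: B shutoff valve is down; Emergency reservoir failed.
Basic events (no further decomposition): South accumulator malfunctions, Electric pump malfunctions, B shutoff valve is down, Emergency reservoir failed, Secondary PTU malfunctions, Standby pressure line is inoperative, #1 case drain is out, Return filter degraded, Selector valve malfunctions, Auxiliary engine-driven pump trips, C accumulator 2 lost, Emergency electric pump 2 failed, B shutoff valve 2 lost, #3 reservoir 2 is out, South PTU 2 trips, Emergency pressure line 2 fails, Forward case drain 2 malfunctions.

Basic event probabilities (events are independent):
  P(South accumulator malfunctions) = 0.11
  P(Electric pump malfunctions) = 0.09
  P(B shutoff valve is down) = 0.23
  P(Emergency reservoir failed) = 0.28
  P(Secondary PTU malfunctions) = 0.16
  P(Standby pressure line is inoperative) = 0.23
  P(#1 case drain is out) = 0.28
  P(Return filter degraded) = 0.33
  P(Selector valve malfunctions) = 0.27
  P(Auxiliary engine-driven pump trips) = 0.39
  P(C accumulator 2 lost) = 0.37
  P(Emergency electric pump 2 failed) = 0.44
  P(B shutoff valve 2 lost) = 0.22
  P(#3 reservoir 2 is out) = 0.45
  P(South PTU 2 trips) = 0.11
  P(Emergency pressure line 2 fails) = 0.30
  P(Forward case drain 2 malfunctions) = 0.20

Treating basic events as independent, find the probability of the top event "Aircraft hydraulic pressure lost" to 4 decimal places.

P(System A unavailable) [OR] = 1 − (1−0.23) × (1−0.28) = 0.445600
P(Standby system inoperative) [OR] = 1 − (1−0.16) × (1−0.23) = 0.353200
P(System B fails) [OR] = 1 − (1−0.28) × (1−0.33) × (1−0.27) × (1−0.39) = 0.785187
P(PTU path lost) [AND] = 0.37 × 0.44 × 0.22 × 0.45 = 0.016117
P(Right circuit fails) [AND] = 0.353200 × 0.785187 × 0.016117 = 0.004470
P(Left circuit unavailable) [OR] = 1 − (1−0.004470) × (1−0.11) × (1−0.30) = 0.379785
P(System A 2 inoperative) [AND] = 0.445600 × 0.379785 = 0.169232
P(Standby system 2 fails) [OR] = 1 − (1−0.11) × (1−0.09) × (1−0.169232) = 0.327161
P(Aircraft hydraulic pressure lost) [OR] = 1 − (1−0.327161) × (1−0.20) = 0.461729
Rounded to 4 decimal places: P(Aircraft hydraulic pressure lost) ≈ 0.4617.

0.4617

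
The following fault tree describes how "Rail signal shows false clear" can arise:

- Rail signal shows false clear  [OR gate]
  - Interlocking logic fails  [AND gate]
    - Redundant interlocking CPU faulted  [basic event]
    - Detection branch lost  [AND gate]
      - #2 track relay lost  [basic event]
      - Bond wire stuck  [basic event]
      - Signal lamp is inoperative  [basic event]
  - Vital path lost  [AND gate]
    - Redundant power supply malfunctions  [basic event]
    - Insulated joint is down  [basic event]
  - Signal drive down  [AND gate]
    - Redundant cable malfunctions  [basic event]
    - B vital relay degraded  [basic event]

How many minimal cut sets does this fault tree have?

3

Detection branch lost [AND]: one cut set from each child combined → 1 × 1 × 1 = 1 cut set(s).
Interlocking logic fails [AND]: one cut set from each child combined → 1 × 1 = 1 cut set(s).
Vital path lost [AND]: one cut set from each child combined → 1 × 1 = 1 cut set(s).
Signal drive down [AND]: one cut set from each child combined → 1 × 1 = 1 cut set(s).
Rail signal shows false clear [OR]: union of children's cut sets → 3 cut set(s).
Minimal cut sets: {#2 track relay lost, Bond wire stuck, Redundant interlocking CPU faulted, Signal lamp is inoperative}; {Insulated joint is down, Redundant power supply malfunctions}; {B vital relay degraded, Redundant cable malfunctions}.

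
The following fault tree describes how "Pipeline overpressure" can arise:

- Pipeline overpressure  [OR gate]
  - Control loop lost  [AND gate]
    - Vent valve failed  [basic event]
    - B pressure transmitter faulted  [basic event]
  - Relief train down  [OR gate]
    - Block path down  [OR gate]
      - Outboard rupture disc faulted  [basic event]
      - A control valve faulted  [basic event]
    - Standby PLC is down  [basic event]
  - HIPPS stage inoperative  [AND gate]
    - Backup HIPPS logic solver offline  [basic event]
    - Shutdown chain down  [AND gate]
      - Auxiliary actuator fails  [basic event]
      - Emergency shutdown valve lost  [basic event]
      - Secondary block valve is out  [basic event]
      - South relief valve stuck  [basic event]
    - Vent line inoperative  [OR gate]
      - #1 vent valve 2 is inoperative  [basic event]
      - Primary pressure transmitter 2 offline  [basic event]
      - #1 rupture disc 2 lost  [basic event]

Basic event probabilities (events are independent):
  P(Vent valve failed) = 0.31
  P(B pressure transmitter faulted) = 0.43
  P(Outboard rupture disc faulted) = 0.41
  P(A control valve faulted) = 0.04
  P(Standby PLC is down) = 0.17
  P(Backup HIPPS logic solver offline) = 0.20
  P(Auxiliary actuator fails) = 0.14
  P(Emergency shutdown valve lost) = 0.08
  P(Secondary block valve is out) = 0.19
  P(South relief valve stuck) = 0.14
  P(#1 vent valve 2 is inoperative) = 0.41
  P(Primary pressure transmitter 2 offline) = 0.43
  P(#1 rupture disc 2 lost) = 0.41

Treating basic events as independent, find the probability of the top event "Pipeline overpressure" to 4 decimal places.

0.5926

P(Control loop lost) [AND] = 0.31 × 0.43 = 0.133300
P(Block path down) [OR] = 1 − (1−0.41) × (1−0.04) = 0.433600
P(Relief train down) [OR] = 1 − (1−0.433600) × (1−0.17) = 0.529888
P(Shutdown chain down) [AND] = 0.14 × 0.08 × 0.19 × 0.14 = 0.000298
P(Vent line inoperative) [OR] = 1 − (1−0.41) × (1−0.43) × (1−0.41) = 0.801583
P(HIPPS stage inoperative) [AND] = 0.20 × 0.000298 × 0.801583 = 0.000048
P(Pipeline overpressure) [OR] = 1 − (1−0.133300) × (1−0.529888) × (1−0.000048) = 0.592573
Rounded to 4 decimal places: P(Pipeline overpressure) ≈ 0.5926.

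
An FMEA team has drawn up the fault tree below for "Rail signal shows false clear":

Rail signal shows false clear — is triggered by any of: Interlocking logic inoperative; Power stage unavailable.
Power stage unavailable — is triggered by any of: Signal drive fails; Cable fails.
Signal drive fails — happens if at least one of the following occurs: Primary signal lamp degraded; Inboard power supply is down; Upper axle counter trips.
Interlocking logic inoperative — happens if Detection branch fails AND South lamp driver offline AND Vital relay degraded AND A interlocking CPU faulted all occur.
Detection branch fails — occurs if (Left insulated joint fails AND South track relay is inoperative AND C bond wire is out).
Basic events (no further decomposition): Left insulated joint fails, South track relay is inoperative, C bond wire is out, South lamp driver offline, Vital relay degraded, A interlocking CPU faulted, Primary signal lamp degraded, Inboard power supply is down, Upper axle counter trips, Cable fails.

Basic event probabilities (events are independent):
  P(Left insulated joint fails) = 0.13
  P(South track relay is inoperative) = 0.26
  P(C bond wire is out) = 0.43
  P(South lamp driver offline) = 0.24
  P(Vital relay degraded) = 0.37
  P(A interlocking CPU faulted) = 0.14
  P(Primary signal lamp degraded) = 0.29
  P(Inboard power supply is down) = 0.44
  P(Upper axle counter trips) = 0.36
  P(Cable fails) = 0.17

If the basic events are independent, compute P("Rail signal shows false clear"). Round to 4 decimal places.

0.7888

P(Detection branch fails) [AND] = 0.13 × 0.26 × 0.43 = 0.014534
P(Interlocking logic inoperative) [AND] = 0.014534 × 0.24 × 0.37 × 0.14 = 0.000181
P(Signal drive fails) [OR] = 1 − (1−0.29) × (1−0.44) × (1−0.36) = 0.745536
P(Power stage unavailable) [OR] = 1 − (1−0.745536) × (1−0.17) = 0.788795
P(Rail signal shows false clear) [OR] = 1 − (1−0.000181) × (1−0.788795) = 0.788833
Rounded to 4 decimal places: P(Rail signal shows false clear) ≈ 0.7888.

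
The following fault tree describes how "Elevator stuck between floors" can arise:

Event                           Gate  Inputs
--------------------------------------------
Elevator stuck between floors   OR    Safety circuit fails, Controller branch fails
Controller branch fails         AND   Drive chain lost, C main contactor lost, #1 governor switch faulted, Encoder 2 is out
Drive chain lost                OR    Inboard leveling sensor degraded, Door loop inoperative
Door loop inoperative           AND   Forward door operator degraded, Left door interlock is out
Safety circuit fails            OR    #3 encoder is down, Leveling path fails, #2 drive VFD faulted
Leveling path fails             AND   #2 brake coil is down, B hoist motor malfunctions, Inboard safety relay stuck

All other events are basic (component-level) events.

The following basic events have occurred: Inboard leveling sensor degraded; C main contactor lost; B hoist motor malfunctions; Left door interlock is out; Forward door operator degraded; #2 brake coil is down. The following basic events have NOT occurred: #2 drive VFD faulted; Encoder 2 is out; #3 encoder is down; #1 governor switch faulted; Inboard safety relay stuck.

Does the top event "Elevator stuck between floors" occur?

Leveling path fails [AND]: #2 brake coil is down=occurs, B hoist motor malfunctions=occurs, Inboard safety relay stuck=not → not all inputs occur → does not occur.
Safety circuit fails [OR]: #3 encoder is down=not, Leveling path fails=not, #2 drive VFD faulted=not → no input occurs → does not occur.
Door loop inoperative [AND]: Forward door operator degraded=occurs, Left door interlock is out=occurs → all inputs occur → occurs.
Drive chain lost [OR]: Inboard leveling sensor degraded=occurs, Door loop inoperative=occurs → at least one input occurs → occurs.
Controller branch fails [AND]: Drive chain lost=occurs, C main contactor lost=occurs, #1 governor switch faulted=not, Encoder 2 is out=not → not all inputs occur → does not occur.
Elevator stuck between floors [OR]: Safety circuit fails=not, Controller branch fails=not → no input occurs → does not occur.

No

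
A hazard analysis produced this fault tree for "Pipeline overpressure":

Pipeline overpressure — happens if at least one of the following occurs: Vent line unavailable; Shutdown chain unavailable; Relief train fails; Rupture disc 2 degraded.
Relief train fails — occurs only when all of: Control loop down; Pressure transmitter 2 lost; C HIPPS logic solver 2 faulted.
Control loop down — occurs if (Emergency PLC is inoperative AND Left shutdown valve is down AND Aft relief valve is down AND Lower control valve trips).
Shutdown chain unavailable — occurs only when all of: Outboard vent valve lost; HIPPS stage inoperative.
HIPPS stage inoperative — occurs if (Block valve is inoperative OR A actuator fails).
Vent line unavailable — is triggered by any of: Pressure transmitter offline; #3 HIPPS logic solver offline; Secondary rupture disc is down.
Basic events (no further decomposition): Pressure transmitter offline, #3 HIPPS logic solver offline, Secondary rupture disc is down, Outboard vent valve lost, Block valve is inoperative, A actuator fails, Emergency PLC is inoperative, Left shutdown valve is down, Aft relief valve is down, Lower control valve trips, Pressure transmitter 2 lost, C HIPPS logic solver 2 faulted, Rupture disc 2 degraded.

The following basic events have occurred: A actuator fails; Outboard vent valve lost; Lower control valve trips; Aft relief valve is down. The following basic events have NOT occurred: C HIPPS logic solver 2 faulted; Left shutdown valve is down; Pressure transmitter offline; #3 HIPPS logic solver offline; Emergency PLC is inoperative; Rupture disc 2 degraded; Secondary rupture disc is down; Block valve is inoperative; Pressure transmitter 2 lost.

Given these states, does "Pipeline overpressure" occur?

Vent line unavailable [OR]: Pressure transmitter offline=not, #3 HIPPS logic solver offline=not, Secondary rupture disc is down=not → no input occurs → does not occur.
HIPPS stage inoperative [OR]: Block valve is inoperative=not, A actuator fails=occurs → at least one input occurs → occurs.
Shutdown chain unavailable [AND]: Outboard vent valve lost=occurs, HIPPS stage inoperative=occurs → all inputs occur → occurs.
Control loop down [AND]: Emergency PLC is inoperative=not, Left shutdown valve is down=not, Aft relief valve is down=occurs, Lower control valve trips=occurs → not all inputs occur → does not occur.
Relief train fails [AND]: Control loop down=not, Pressure transmitter 2 lost=not, C HIPPS logic solver 2 faulted=not → not all inputs occur → does not occur.
Pipeline overpressure [OR]: Vent line unavailable=not, Shutdown chain unavailable=occurs, Relief train fails=not, Rupture disc 2 degraded=not → at least one input occurs → occurs.

Yes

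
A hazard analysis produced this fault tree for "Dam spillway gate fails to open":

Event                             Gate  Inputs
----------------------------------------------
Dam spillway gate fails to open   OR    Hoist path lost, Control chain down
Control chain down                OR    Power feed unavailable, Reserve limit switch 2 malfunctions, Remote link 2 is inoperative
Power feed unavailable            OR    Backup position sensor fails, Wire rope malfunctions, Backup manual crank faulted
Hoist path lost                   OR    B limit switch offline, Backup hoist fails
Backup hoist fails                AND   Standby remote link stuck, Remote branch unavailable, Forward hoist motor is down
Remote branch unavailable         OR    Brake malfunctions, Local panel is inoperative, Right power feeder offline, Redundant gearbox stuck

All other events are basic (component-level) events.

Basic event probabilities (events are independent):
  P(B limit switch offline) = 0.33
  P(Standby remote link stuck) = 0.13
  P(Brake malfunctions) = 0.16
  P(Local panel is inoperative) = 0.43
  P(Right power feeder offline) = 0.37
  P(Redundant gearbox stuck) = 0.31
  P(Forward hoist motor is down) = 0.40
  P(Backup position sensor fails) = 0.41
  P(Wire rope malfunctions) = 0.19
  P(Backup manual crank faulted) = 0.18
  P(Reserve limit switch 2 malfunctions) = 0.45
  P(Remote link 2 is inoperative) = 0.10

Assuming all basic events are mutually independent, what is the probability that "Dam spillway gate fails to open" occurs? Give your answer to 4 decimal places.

P(Remote branch unavailable) [OR] = 1 − (1−0.16) × (1−0.43) × (1−0.37) × (1−0.31) = 0.791866
P(Backup hoist fails) [AND] = 0.13 × 0.791866 × 0.40 = 0.041177
P(Hoist path lost) [OR] = 1 − (1−0.33) × (1−0.041177) = 0.357589
P(Power feed unavailable) [OR] = 1 − (1−0.41) × (1−0.19) × (1−0.18) = 0.608122
P(Control chain down) [OR] = 1 − (1−0.608122) × (1−0.45) × (1−0.10) = 0.806020
P(Dam spillway gate fails to open) [OR] = 1 − (1−0.357589) × (1−0.806020) = 0.875385
Rounded to 4 decimal places: P(Dam spillway gate fails to open) ≈ 0.8754.

0.8754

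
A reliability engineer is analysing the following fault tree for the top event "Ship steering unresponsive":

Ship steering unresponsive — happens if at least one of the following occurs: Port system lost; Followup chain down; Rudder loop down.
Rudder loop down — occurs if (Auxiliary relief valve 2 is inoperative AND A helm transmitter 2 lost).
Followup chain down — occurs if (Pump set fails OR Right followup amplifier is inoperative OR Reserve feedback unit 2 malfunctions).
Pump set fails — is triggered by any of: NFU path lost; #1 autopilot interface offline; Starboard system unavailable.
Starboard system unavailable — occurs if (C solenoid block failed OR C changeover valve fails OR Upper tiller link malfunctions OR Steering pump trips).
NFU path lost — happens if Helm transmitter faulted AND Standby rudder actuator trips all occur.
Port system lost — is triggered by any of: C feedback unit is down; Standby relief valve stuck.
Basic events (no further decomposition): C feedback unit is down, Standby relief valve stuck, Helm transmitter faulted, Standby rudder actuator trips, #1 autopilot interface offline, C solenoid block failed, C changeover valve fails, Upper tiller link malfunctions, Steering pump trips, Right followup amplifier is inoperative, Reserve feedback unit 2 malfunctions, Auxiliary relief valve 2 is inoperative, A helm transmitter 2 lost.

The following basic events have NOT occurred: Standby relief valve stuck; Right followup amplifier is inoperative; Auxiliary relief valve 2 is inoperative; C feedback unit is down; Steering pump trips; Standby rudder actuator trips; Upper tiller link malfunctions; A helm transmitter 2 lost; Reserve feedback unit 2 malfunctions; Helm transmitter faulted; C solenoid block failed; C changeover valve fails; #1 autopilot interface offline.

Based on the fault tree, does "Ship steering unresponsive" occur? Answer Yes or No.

Port system lost [OR]: C feedback unit is down=not, Standby relief valve stuck=not → no input occurs → does not occur.
NFU path lost [AND]: Helm transmitter faulted=not, Standby rudder actuator trips=not → not all inputs occur → does not occur.
Starboard system unavailable [OR]: C solenoid block failed=not, C changeover valve fails=not, Upper tiller link malfunctions=not, Steering pump trips=not → no input occurs → does not occur.
Pump set fails [OR]: NFU path lost=not, #1 autopilot interface offline=not, Starboard system unavailable=not → no input occurs → does not occur.
Followup chain down [OR]: Pump set fails=not, Right followup amplifier is inoperative=not, Reserve feedback unit 2 malfunctions=not → no input occurs → does not occur.
Rudder loop down [AND]: Auxiliary relief valve 2 is inoperative=not, A helm transmitter 2 lost=not → not all inputs occur → does not occur.
Ship steering unresponsive [OR]: Port system lost=not, Followup chain down=not, Rudder loop down=not → no input occurs → does not occur.

No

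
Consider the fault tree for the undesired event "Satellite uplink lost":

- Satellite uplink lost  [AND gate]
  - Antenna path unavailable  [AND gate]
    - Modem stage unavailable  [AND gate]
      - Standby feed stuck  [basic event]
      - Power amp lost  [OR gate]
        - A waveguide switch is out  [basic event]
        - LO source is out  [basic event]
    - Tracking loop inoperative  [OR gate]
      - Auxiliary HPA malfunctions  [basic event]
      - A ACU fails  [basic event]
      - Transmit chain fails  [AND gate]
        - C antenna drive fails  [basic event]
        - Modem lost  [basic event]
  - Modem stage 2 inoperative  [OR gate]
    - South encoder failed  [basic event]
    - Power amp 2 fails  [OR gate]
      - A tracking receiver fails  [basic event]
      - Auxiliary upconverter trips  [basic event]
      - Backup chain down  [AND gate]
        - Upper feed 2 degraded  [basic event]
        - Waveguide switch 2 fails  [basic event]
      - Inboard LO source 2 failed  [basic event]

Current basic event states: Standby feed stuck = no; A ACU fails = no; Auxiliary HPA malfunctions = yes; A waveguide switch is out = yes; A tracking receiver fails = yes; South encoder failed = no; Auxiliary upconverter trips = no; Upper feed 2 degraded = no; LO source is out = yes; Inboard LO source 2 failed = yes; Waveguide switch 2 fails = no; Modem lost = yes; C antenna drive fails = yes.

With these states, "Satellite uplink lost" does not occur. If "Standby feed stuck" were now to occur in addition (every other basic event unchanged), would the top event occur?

Yes

Counterfactual: set "Standby feed stuck" to occurred.
Power amp lost [OR]: A waveguide switch is out=occurs, LO source is out=occurs → at least one input occurs → occurs.
Modem stage unavailable [AND]: Standby feed stuck=occurs, Power amp lost=occurs → all inputs occur → occurs.
Transmit chain fails [AND]: C antenna drive fails=occurs, Modem lost=occurs → all inputs occur → occurs.
Tracking loop inoperative [OR]: Auxiliary HPA malfunctions=occurs, A ACU fails=not, Transmit chain fails=occurs → at least one input occurs → occurs.
Antenna path unavailable [AND]: Modem stage unavailable=occurs, Tracking loop inoperative=occurs → all inputs occur → occurs.
Backup chain down [AND]: Upper feed 2 degraded=not, Waveguide switch 2 fails=not → not all inputs occur → does not occur.
Power amp 2 fails [OR]: A tracking receiver fails=occurs, Auxiliary upconverter trips=not, Backup chain down=not, Inboard LO source 2 failed=occurs → at least one input occurs → occurs.
Modem stage 2 inoperative [OR]: South encoder failed=not, Power amp 2 fails=occurs → at least one input occurs → occurs.
Satellite uplink lost [AND]: Antenna path unavailable=occurs, Modem stage 2 inoperative=occurs → all inputs occur → occurs.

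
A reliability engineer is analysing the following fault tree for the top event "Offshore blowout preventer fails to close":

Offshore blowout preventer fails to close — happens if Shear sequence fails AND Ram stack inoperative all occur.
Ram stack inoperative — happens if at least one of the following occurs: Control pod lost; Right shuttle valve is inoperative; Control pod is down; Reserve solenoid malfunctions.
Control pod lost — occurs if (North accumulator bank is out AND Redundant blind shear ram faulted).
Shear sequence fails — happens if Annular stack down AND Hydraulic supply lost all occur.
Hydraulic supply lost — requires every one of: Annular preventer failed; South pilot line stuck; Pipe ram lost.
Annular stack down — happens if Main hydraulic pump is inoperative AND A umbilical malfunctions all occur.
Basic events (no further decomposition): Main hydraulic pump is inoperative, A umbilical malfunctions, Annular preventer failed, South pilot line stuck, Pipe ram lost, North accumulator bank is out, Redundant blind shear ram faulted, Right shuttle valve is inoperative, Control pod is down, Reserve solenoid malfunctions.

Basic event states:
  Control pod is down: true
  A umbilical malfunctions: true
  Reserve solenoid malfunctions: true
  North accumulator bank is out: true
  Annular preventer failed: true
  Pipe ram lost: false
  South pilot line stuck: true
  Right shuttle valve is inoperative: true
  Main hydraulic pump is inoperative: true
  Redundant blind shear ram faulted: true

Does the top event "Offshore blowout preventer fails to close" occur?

No

Annular stack down [AND]: Main hydraulic pump is inoperative=occurs, A umbilical malfunctions=occurs → all inputs occur → occurs.
Hydraulic supply lost [AND]: Annular preventer failed=occurs, South pilot line stuck=occurs, Pipe ram lost=not → not all inputs occur → does not occur.
Shear sequence fails [AND]: Annular stack down=occurs, Hydraulic supply lost=not → not all inputs occur → does not occur.
Control pod lost [AND]: North accumulator bank is out=occurs, Redundant blind shear ram faulted=occurs → all inputs occur → occurs.
Ram stack inoperative [OR]: Control pod lost=occurs, Right shuttle valve is inoperative=occurs, Control pod is down=occurs, Reserve solenoid malfunctions=occurs → at least one input occurs → occurs.
Offshore blowout preventer fails to close [AND]: Shear sequence fails=not, Ram stack inoperative=occurs → not all inputs occur → does not occur.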